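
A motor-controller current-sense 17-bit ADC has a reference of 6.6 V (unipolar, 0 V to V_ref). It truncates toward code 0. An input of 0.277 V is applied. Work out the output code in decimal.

LSB = 6.6 V / 131072 = 50.35 µV.
Input sits at 5501.052 steps above V_low.
⌊·⌋(5501.052) = 5501.

code 5501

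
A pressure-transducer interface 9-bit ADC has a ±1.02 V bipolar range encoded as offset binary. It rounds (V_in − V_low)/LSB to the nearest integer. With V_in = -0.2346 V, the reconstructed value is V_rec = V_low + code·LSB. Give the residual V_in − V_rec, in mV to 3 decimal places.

0.478 mV

Step size: 2.04 V ÷ 2^9 = 3.984 mV.
(-0.2346 − (−1.02))/0.00398438 = 197.1200; round gives code 197.
V_rec = (−1.02) + 197·0.00398438 = -0.23507812 V.
V_in − V_rec = 0.000478125 V = 0.478 mV.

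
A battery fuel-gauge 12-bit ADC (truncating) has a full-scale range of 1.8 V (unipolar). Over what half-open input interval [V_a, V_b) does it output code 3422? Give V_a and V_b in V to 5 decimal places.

LSB = 1.8/2^12 = 439.45 µV.
V_a = V_low + 3422·LSB = 1.50381 V; V_b = V_low + 3423·LSB = 1.50425 V.

[1.50381 V, 1.50425 V)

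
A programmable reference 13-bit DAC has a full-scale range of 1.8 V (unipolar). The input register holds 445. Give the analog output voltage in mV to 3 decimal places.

97.778 mV

LSB = 1.8 V / 2^13 = 219.73 µV.
V_out = 0 + 445 × 0.000219727 V = 0.0977783 V.
= 97.778 mV.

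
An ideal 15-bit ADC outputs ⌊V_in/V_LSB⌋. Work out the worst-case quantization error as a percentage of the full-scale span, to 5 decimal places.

Truncating → worst-case error = 1 LSB = V_FS/2^15, so 100/32768 = 0.00305176 % of full scale.

0.00305 %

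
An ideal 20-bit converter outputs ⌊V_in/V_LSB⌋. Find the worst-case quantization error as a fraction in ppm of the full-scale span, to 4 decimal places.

0.9537 ppm

Truncating → worst-case error = 1 LSB = V_FS/2^20, so 1e+06/1048576 = 0.953674 ppm of full scale.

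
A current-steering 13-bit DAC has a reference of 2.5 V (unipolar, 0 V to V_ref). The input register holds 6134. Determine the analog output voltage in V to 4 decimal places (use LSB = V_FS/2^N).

1.8719 V

LSB = 2.5 V / 2^13 = 305.18 µV.
V_out = 0 + 6134 × 0.000305176 V = 1.87195 V.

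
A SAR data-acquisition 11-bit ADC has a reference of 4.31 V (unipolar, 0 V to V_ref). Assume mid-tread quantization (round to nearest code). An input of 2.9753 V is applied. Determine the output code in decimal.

code 1414

With 2048 levels over 4.31 V, one step is 2.104 mV.
(2.9753 − 0) / 0.00210449 = 1413.785 LSBs.
round(1413.785) = 1414.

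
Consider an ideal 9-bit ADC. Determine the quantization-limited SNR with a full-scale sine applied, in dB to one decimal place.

55.9 dB

SNR ≈ 6.02·N + 1.76 dB = 6.02·9 + 1.76 = 55.94 dB.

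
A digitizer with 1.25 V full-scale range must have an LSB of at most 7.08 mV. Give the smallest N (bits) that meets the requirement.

Number of steps required ≥ 1.25 V / 7.08 mV = 176.55.
Need 2^N ≥ 176.55; 2^7 = 128, 2^8 = 256.
Minimum N = 8.

8 bits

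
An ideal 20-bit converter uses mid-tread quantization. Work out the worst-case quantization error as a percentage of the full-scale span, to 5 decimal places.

0.00005 %

Rounding → worst-case error = ½ LSB = V_FS/2^21, so 100/2097152 = 4.76837e-05 % of full scale.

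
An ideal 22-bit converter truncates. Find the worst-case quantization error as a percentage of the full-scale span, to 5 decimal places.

0.00002 %

Truncating → worst-case error = 1 LSB = V_FS/2^22, so 100/4194304 = 2.38419e-05 % of full scale.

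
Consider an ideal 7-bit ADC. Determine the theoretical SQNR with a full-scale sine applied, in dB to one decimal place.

SNR ≈ 6.02·N + 1.76 dB = 6.02·7 + 1.76 = 43.90 dB.

43.9 dB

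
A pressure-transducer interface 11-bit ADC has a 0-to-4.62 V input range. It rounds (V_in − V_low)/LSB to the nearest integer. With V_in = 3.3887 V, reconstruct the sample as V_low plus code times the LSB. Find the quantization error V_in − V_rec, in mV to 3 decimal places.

One LSB is 4.62 V / 2048 = 2.256 mV.
(3.3887 − 0)/0.00225586 = 1502.1770; round gives code 1502.
Code 1502 maps back to 0 + 1502×0.00225586 V = 3.3883008 V.
V_in − V_rec = 0.000399219 V = 0.399 mV.

0.399 mV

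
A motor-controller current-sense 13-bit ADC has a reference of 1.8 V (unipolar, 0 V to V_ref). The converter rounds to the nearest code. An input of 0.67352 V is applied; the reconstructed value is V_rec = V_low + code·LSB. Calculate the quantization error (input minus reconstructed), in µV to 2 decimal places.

58.09 µV

One LSB is 1.8 V / 8192 = 219.73 µV.
Scaled input = 3065.2644 LSBs, so code = 3065.
V_rec = 0 + 3065·0.000219727 = 0.67346191 V.
Difference: 5.80859e-05 V → 58.09 µV.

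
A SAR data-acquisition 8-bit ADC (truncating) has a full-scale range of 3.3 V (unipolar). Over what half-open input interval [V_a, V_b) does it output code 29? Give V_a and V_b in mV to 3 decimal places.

LSB = 3.3/2^8 = 12.891 mV.
V_a = V_low + 29·LSB = 0.373828 V; V_b = V_low + 30·LSB = 0.386719 V.

[373.828 mV, 386.719 mV)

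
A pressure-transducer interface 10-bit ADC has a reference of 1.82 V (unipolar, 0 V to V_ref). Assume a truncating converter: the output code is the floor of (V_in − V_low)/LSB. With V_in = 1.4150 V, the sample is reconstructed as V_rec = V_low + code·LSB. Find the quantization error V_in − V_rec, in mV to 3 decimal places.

One LSB is 1.82 V / 1024 = 1.777 mV.
(V_in − V_low)/LSB = (1.4150 − 0)/0.00177734 = 796.1319 → code 796 (floor).
V_rec = 0 + 796·0.00177734 = 1.4147656 V.
V_in − V_rec = 0.000234375 V = 0.234 mV.

0.234 mV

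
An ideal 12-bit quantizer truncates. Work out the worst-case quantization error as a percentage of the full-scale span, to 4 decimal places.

Truncating → worst-case error = 1 LSB = V_FS/2^12, so 100/4096 = 0.0244141 % of full scale.

0.0244 %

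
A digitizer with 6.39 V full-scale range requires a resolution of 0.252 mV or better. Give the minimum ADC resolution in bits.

Number of steps required ≥ 6.39 V / 0.252 mV = 25357.14.
Need 2^N ≥ 25357.14; 2^14 = 16384, 2^15 = 32768.
Minimum N = 15.

15 bits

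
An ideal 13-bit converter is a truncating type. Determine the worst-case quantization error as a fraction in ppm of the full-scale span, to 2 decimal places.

Truncating → worst-case error = 1 LSB = V_FS/2^13, so 1e+06/8192 = 122.07 ppm of full scale.

122.07 ppm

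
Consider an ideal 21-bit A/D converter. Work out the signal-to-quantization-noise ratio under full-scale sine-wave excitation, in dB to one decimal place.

SNR ≈ 6.02·N + 1.76 dB = 6.02·21 + 1.76 = 128.18 dB.

128.2 dB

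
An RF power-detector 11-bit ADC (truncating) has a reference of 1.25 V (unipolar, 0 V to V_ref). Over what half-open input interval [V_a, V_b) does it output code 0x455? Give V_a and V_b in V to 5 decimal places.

[0.67688 V, 0.67749 V)

LSB = 1.25/2^11 = 0.610 mV.
Code 0x455 = 1109 decimal.
V_a = V_low + 1109·LSB = 0.67688 V; V_b = V_low + 1110·LSB = 0.67749 V.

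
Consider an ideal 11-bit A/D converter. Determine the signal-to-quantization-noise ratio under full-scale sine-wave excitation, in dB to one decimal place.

68.0 dB

SNR ≈ 6.02·N + 1.76 dB = 6.02·11 + 1.76 = 67.98 dB.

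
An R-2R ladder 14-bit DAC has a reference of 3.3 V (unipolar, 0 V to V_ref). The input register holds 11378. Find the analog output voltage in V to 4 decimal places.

LSB = 3.3 V / 2^14 = 201.42 µV.
V_out = 0 + 11378 × 0.000201416 V = 2.29171 V.

2.2917 V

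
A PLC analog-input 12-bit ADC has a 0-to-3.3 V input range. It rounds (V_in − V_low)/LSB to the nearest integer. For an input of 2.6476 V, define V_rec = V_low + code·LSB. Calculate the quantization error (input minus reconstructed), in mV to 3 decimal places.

LSB = 3.3/2^12 = 0.806 mV.
(V_in − V_low)/LSB = (2.6476 − 0)/0.000805664 = 3286.2332 → code 3286 (round).
Reconstructed: 2.6474121 V.
Difference: 0.000187891 V → 0.188 mV.

0.188 mV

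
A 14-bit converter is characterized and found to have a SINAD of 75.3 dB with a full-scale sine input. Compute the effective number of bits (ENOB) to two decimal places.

12.22 bits

ENOB = (SINAD − 1.76) / 6.02 = (75.3 − 1.76)/6.02 = 12.216.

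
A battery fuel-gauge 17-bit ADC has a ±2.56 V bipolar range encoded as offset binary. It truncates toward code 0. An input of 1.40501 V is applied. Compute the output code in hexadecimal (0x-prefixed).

code 0x18C80 (decimal 101504)

With 131072 levels over 5.12 V, one step is 39.06 µV.
(1.40501 − (−2.56)) / 3.90625e-05 = 101504.256 LSBs.
So the output code is 101504.
In hexadecimal (0x-prefixed): 0x18C80.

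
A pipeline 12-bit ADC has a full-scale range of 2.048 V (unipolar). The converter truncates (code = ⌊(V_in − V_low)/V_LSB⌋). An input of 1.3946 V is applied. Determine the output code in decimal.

Full-scale span = 2.048 V; LSB = 2.048/2^12 = 0.500 mV.
(1.3946 − 0) / 0.0005 = 2789.200 LSBs.
So the output code is 2789.

code 2789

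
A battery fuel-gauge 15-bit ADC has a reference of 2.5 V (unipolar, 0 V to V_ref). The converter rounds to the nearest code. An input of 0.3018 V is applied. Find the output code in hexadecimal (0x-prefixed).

code 0xF74 (decimal 3956)

With 32768 levels over 2.5 V, one step is 76.29 µV.
(V_in − V_low)/LSB = (0.3018 − 0) / 7.62939e-05 = 3955.753.
So the output code is 3956.
In hexadecimal (0x-prefixed): 0xF74.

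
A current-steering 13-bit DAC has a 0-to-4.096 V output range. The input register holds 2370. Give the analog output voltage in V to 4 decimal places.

1.1850 V

LSB = 4.096 V / 2^13 = 0.500 mV.
V_out = 0 + 2370 × 0.0005 V = 1.185 V.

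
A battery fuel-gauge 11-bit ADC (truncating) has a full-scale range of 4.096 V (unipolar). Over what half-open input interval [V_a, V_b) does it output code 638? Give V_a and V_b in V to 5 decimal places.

LSB = 4.096/2^11 = 2.000 mV.
V_a = V_low + 638·LSB = 1.276 V; V_b = V_low + 639·LSB = 1.278 V.

[1.27600 V, 1.27800 V)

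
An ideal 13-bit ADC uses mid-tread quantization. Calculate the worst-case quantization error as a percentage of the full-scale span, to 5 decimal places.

Rounding → worst-case error = ½ LSB = V_FS/2^14, so 100/16384 = 0.00610352 % of full scale.

0.00610 %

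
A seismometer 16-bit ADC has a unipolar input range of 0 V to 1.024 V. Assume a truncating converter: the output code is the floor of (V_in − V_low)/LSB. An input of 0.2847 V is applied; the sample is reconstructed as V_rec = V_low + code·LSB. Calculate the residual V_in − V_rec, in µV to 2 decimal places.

LSB = 1.024/2^16 = 15.62 µV.
Scaled input = 18220.8000 LSBs, so code = 18220.
Code 18220 maps back to 0 + 18220×1.5625e-05 V = 0.2846875 V.
Difference: 1.25e-05 V → 12.50 µV.

12.50 µV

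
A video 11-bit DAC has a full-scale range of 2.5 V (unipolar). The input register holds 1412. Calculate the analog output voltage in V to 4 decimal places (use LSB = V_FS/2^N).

LSB = 2.5 V / 2^11 = 1.221 mV.
V_out = 0 + 1412 × 0.0012207 V = 1.72363 V.

1.7236 V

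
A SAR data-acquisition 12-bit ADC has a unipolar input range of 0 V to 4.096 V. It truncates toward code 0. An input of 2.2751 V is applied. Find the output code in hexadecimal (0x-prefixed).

code 0x8E3 (decimal 2275)

Full-scale span = 4.096 V; LSB = 4.096/2^12 = 1.000 mV.
(V_in − V_low)/LSB = (2.2751 − 0) / 0.001 = 2275.100.
Floor → code 2275.
In hexadecimal (0x-prefixed): 0x8E3.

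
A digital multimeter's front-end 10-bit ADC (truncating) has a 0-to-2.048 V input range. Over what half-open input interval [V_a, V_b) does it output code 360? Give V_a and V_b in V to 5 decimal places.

LSB = 2.048/2^10 = 2.000 mV.
V_a = V_low + 360·LSB = 0.72 V; V_b = V_low + 361·LSB = 0.722 V.

[0.72000 V, 0.72200 V)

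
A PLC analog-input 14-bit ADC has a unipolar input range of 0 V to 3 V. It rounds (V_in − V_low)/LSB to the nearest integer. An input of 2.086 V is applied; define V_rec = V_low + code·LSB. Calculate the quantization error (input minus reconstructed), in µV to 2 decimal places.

62.50 µV

Step size: 3 V ÷ 2^14 = 183.11 µV.
Scaled input = 11392.3413 LSBs, so code = 11392.
Code 11392 maps back to 0 + 11392×0.000183105 V = 2.0859375 V.
Error = 2.086 − 2.0859375 = 6.25e-05 V = 62.50 µV.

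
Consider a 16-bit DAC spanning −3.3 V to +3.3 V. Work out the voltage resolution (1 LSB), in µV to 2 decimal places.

Full-scale span = 6.6 V.
LSB = 6.6 / 2^16 = 6.6 / 65536 = 0.000100708 V = 100.71 µV.

100.71 µV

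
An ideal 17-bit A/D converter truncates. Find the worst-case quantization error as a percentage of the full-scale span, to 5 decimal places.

0.00076 %

Truncating → worst-case error = 1 LSB = V_FS/2^17, so 100/131072 = 0.000762939 % of full scale.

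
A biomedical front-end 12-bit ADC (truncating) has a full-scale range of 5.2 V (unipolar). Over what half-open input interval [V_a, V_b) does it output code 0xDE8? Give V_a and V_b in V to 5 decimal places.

[4.51953 V, 4.52080 V)

LSB = 5.2/2^12 = 1.270 mV.
Code 0xDE8 = 3560 decimal.
V_a = V_low + 3560·LSB = 4.51953 V; V_b = V_low + 3561·LSB = 4.5208 V.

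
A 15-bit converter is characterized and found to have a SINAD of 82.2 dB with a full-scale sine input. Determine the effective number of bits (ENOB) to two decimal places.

ENOB = (SINAD − 1.76) / 6.02 = (82.2 − 1.76)/6.02 = 13.362.

13.36 bits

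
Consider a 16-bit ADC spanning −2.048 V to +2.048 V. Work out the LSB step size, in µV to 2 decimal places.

62.50 µV

Full-scale span = 4.096 V.
LSB = 4.096 / 2^16 = 4.096 / 65536 = 6.25e-05 V = 62.50 µV.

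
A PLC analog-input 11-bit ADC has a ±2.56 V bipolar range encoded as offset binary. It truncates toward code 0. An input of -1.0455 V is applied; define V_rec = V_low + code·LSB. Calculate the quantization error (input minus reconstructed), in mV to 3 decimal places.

2.000 mV

LSB = 5.12/2^11 = 2.500 mV.
(V_in − V_low)/LSB = (-1.0455 − (−2.56))/0.0025 = 605.8000 → code 605 (floor).
V_rec = (−2.56) + 605·0.0025 = -1.0475 V.
V_in − V_rec = 0.002 V = 2.000 mV.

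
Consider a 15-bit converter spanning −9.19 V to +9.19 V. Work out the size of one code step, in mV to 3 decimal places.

Full-scale span = 18.38 V.
LSB = 18.38 / 2^15 = 18.38 / 32768 = 0.000560913 V = 0.561 mV.

0.561 mV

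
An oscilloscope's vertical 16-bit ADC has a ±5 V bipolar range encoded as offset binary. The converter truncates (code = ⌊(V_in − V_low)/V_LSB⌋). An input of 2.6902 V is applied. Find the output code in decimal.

code 50398

With 65536 levels over 10 V, one step is 152.59 µV.
(V_in − V_low)/LSB = (2.6902 − (−5)) / 0.000152588 = 50398.495.
⌊·⌋(50398.495) = 50398.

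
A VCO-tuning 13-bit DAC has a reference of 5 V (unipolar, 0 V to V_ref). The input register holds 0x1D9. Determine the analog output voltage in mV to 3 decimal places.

288.696 mV

LSB = 5 V / 2^13 = 0.610 mV.
Code 0x1D9 = 473 decimal.
V_out = 0 + 473 × 0.000610352 V = 0.288696 V.
= 288.696 mV.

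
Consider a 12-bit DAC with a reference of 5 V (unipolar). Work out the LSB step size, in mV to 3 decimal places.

Full-scale span = 5 V.
LSB = 5 / 2^12 = 5 / 4096 = 0.0012207 V = 1.221 mV.

1.221 mV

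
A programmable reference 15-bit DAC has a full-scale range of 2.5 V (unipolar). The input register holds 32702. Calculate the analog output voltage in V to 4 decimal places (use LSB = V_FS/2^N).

2.4950 V

LSB = 2.5 V / 2^15 = 76.29 µV.
V_out = 0 + 32702 × 7.62939e-05 V = 2.49496 V.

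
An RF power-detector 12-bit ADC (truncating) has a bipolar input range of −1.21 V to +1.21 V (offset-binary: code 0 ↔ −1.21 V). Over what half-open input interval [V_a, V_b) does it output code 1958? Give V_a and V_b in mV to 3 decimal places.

[-53.174 mV, -52.583 mV)

LSB = 2.42/2^12 = 0.591 mV.
V_a = V_low + 1958·LSB = -0.0531738 V; V_b = V_low + 1959·LSB = -0.052583 V.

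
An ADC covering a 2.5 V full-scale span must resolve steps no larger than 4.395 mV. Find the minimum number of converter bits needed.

10 bits

Number of steps required ≥ 2.5 V / 4.395 mV = 568.83.
Need 2^N ≥ 568.83; 2^9 = 512, 2^10 = 1024.
Minimum N = 10.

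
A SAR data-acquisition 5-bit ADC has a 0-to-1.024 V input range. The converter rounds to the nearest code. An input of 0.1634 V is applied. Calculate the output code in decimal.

With 32 levels over 1.024 V, one step is 32.000 mV.
Input sits at 5.106 steps above V_low.
So the output code is 5.

code 5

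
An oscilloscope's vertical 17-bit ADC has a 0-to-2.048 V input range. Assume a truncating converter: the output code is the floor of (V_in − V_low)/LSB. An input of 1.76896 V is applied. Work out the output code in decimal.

LSB = 2.048 V / 131072 = 15.62 µV.
(V_in − V_low)/LSB = (1.76896 − 0) / 1.5625e-05 = 113213.440.
Floor → code 113213.

code 113213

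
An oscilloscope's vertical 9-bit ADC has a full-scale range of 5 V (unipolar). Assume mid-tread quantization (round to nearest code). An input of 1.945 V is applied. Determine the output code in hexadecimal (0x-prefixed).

Full-scale span = 5 V; LSB = 5/2^9 = 9.766 mV.
Input sits at 199.168 steps above V_low.
Round → code 199.
In hexadecimal (0x-prefixed): 0xC7.

code 0xC7 (decimal 199)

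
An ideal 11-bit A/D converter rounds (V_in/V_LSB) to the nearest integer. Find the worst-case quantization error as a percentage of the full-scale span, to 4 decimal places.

0.0244 %

Rounding → worst-case error = ½ LSB = V_FS/2^12, so 100/4096 = 0.0244141 % of full scale.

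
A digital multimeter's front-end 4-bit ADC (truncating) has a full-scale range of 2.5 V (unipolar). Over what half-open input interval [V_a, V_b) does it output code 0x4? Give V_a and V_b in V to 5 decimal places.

LSB = 2.5/2^4 = 156.250 mV.
Code 0x4 = 4 decimal.
V_a = V_low + 4·LSB = 0.625 V; V_b = V_low + 5·LSB = 0.78125 V.

[0.62500 V, 0.78125 V)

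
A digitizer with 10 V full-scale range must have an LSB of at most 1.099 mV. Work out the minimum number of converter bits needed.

14 bits

Number of steps required ≥ 10 V / 1.099 mV = 9099.18.
Need 2^N ≥ 9099.18; 2^13 = 8192, 2^14 = 16384.
Minimum N = 14.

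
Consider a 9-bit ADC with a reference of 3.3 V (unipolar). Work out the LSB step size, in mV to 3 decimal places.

Full-scale span = 3.3 V.
LSB = 3.3 / 2^9 = 3.3 / 512 = 0.00644531 V = 6.445 mV.

6.445 mV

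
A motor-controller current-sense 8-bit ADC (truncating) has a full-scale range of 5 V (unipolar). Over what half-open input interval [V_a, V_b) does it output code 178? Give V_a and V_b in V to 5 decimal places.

[3.47656 V, 3.49609 V)

LSB = 5/2^8 = 19.531 mV.
V_a = V_low + 178·LSB = 3.47656 V; V_b = V_low + 179·LSB = 3.49609 V.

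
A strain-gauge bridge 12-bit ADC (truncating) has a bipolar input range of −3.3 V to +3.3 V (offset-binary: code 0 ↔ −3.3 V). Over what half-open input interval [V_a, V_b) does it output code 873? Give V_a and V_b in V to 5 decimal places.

LSB = 6.6/2^12 = 1.611 mV.
V_a = V_low + 873·LSB = -1.89331 V; V_b = V_low + 874·LSB = -1.8917 V.

[-1.89331 V, -1.89170 V)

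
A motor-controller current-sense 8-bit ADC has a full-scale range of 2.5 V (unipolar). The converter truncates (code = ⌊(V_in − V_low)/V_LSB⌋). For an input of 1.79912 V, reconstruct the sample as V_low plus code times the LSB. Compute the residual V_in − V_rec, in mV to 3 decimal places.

2.245 mV

Step size: 2.5 V ÷ 2^8 = 9.766 mV.
(1.79912 − 0)/0.00976562 = 184.2299; ⌊·⌋ gives code 184.
V_rec = 0 + 184·0.00976562 = 1.796875 V.
Error = 1.79912 − 1.796875 = 0.002245 V = 2.245 mV.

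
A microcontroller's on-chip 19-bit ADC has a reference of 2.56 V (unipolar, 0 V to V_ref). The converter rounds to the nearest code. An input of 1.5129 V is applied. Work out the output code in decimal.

code 309842

With 524288 levels over 2.56 V, one step is 4.88 µV.
(V_in − V_low)/LSB = (1.5129 − 0) / 4.88281e-06 = 309841.920.
round(309841.920) = 309842.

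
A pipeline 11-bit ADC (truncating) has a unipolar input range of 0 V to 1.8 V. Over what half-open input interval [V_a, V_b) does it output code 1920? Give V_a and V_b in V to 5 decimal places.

[1.68750 V, 1.68838 V)

LSB = 1.8/2^11 = 0.879 mV.
V_a = V_low + 1920·LSB = 1.6875 V; V_b = V_low + 1921·LSB = 1.68838 V.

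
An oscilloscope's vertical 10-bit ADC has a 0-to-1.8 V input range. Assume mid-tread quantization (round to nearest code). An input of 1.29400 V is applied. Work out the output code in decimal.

LSB = 1.8 V / 1024 = 1.758 mV.
Input sits at 736.142 steps above V_low.
So the output code is 736.

code 736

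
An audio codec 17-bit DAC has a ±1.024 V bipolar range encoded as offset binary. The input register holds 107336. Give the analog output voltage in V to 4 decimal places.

LSB = 2.048 V / 2^17 = 15.62 µV.
V_out = (−1.024) + 107336 × 1.5625e-05 V = 0.653125 V.

0.6531 V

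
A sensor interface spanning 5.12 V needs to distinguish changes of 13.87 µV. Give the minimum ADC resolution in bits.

19 bits

Number of steps required ≥ 5.12 V / 13.87 µV = 369142.03.
Need 2^N ≥ 369142.03; 2^18 = 262144, 2^19 = 524288.
Minimum N = 19.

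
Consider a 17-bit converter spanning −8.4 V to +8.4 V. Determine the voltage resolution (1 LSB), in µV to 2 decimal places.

Full-scale span = 16.8 V.
LSB = 16.8 / 2^17 = 16.8 / 131072 = 0.000128174 V = 128.17 µV.

128.17 µV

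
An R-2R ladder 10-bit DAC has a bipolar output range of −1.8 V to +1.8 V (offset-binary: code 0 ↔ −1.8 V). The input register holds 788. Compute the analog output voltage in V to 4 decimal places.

LSB = 3.6 V / 2^10 = 3.516 mV.
V_out = (−1.8) + 788 × 0.00351563 V = 0.970313 V.

0.9703 V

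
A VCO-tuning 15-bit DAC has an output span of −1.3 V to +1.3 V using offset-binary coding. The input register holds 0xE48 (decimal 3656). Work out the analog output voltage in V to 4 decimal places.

LSB = 2.6 V / 2^15 = 79.35 µV.
Code 0xE48 = 3656 decimal.
V_out = (−1.3) + 3656 × 7.93457e-05 V = -1.00991 V.

-1.0099 V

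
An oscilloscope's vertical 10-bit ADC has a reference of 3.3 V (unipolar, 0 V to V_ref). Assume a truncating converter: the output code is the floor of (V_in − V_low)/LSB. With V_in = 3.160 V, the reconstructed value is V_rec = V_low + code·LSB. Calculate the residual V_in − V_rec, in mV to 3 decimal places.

Step size: 3.3 V ÷ 2^10 = 3.223 mV.
(3.160 − 0)/0.00322266 = 980.5576; ⌊·⌋ gives code 980.
Code 980 maps back to 0 + 980×0.00322266 V = 3.1582031 V.
Error = 3.160 − 3.1582031 = 0.00179688 V = 1.797 mV.

1.797 mV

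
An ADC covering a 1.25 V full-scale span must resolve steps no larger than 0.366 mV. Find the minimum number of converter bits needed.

Number of steps required ≥ 1.25 V / 0.366 mV = 3415.30.
Need 2^N ≥ 3415.30; 2^11 = 2048, 2^12 = 4096.
Minimum N = 12.

12 bits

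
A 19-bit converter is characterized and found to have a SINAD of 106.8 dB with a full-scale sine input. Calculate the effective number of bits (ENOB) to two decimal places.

ENOB = (SINAD − 1.76) / 6.02 = (106.8 − 1.76)/6.02 = 17.449.

17.45 bits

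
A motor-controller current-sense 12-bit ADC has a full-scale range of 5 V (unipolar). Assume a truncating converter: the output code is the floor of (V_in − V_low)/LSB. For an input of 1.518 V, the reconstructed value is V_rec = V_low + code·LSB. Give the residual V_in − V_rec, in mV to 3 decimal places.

0.666 mV

LSB = 5/2^12 = 1.221 mV.
(1.518 − 0)/0.0012207 = 1243.5456; ⌊·⌋ gives code 1243.
Code 1243 maps back to 0 + 1243×0.0012207 V = 1.517334 V.
V_in − V_rec = 0.000666016 V = 0.666 mV.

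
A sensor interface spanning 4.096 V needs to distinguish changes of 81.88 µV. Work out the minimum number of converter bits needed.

Number of steps required ≥ 4.096 V / 81.88 µV = 50024.43.
Need 2^N ≥ 50024.43; 2^15 = 32768, 2^16 = 65536.
Minimum N = 16.

16 bits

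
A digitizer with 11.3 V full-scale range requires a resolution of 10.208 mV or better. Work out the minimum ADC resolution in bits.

11 bits

Number of steps required ≥ 11.3 V / 10.208 mV = 1106.97.
Need 2^N ≥ 1106.97; 2^10 = 1024, 2^11 = 2048.
Minimum N = 11.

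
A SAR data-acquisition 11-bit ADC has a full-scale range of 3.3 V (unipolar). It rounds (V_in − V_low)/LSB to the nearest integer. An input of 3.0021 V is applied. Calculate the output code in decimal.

code 1863

Full-scale span = 3.3 V; LSB = 3.3/2^11 = 1.611 mV.
(V_in − V_low)/LSB = (3.0021 − 0) / 0.00161133 = 1863.121.
Round → code 1863.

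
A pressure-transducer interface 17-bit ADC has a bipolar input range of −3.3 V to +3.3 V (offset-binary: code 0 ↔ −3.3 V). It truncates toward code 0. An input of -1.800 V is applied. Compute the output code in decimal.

Full-scale span = 6.6 V; LSB = 6.6/2^17 = 50.35 µV.
Input sits at 29789.091 steps above V_low.
⌊·⌋(29789.091) = 29789.

code 29789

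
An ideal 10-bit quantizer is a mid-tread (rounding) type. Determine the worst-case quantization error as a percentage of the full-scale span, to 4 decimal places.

Rounding → worst-case error = ½ LSB = V_FS/2^11, so 100/2048 = 0.0488281 % of full scale.

0.0488 %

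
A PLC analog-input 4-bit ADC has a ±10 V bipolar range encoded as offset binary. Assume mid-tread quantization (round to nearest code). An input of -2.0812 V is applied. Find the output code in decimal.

Full-scale span = 20 V; LSB = 20/2^4 = 1.2500 V.
(V_in − V_low)/LSB = (-2.0812 − (−10)) / 1.25 = 6.335.
So the output code is 6.

code 6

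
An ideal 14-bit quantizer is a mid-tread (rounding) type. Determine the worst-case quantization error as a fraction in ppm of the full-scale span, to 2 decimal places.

30.52 ppm

Rounding → worst-case error = ½ LSB = V_FS/2^15, so 1e+06/32768 = 30.5176 ppm of full scale.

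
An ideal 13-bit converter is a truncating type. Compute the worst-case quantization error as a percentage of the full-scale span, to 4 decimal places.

Truncating → worst-case error = 1 LSB = V_FS/2^13, so 100/8192 = 0.012207 % of full scale.

0.0122 %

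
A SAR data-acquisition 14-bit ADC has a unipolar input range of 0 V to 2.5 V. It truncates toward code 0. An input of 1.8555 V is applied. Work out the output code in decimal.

Full-scale span = 2.5 V; LSB = 2.5/2^14 = 152.59 µV.
(V_in − V_low)/LSB = (1.8555 − 0) / 0.000152588 = 12160.205.
So the output code is 12160.

code 12160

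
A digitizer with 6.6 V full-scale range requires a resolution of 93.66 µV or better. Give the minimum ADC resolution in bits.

Number of steps required ≥ 6.6 V / 93.66 µV = 70467.65.
Need 2^N ≥ 70467.65; 2^16 = 65536, 2^17 = 131072.
Minimum N = 17.

17 bits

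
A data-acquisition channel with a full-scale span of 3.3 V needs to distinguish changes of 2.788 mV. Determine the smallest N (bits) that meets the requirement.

11 bits

Number of steps required ≥ 3.3 V / 2.788 mV = 1183.64.
Need 2^N ≥ 1183.64; 2^10 = 1024, 2^11 = 2048.
Minimum N = 11.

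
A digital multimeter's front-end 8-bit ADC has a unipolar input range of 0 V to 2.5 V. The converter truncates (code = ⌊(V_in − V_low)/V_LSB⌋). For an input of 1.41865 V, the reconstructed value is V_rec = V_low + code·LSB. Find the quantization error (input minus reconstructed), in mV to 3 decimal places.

Step size: 2.5 V ÷ 2^8 = 9.766 mV.
(1.41865 − 0)/0.00976562 = 145.2698; ⌊·⌋ gives code 145.
V_rec = 0 + 145·0.00976562 = 1.4160156 V.
Difference: 0.00263437 V → 2.634 mV.

2.634 mV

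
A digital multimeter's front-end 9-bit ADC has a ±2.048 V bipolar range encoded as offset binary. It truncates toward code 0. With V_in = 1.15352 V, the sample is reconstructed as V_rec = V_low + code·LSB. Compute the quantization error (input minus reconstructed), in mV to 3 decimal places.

LSB = 4.096/2^9 = 8.000 mV.
(1.15352 − (−2.048))/0.008 = 400.1900; ⌊·⌋ gives code 400.
Reconstructed: 1.152 V.
Error = 1.15352 − 1.152 = 0.00152 V = 1.520 mV.

1.520 mV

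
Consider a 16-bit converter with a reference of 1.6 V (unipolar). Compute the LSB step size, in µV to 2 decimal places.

24.41 µV

Full-scale span = 1.6 V.
LSB = 1.6 / 2^16 = 1.6 / 65536 = 2.44141e-05 V = 24.41 µV.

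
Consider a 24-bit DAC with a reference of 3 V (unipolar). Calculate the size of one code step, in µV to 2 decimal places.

Full-scale span = 3 V.
LSB = 3 / 2^24 = 3 / 16777216 = 1.78814e-07 V = 0.18 µV.

0.18 µV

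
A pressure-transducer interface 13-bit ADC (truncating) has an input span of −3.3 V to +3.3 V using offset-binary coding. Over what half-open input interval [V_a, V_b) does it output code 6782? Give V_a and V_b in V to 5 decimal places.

LSB = 6.6/2^13 = 0.806 mV.
V_a = V_low + 6782·LSB = 2.16401 V; V_b = V_low + 6783·LSB = 2.16482 V.

[2.16401 V, 2.16482 V)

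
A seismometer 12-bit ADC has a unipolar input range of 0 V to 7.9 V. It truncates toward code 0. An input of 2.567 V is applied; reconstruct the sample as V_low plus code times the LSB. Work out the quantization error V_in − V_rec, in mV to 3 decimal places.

1.814 mV

LSB = 7.9/2^12 = 1.929 mV.
(2.567 − 0)/0.00192871 = 1330.9408; ⌊·⌋ gives code 1330.
Reconstructed: 2.5651855 V.
Error = 2.567 − 2.5651855 = 0.00181445 V = 1.814 mV.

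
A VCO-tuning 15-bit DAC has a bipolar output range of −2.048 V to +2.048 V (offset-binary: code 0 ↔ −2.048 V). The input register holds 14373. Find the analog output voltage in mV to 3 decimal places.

LSB = 4.096 V / 2^15 = 125.00 µV.
V_out = (−2.048) + 14373 × 0.000125 V = -0.251375 V.
= -251.375 mV.

-251.375 mV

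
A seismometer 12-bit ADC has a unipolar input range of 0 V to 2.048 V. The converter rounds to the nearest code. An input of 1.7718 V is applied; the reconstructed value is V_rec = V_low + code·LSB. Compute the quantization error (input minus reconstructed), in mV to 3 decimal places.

-0.200 mV

Step size: 2.048 V ÷ 2^12 = 0.500 mV.
(1.7718 − 0)/0.0005 = 3543.6000; round gives code 3544.
Reconstructed: 1.772 V.
V_in − V_rec = -0.0002 V = -0.200 mV.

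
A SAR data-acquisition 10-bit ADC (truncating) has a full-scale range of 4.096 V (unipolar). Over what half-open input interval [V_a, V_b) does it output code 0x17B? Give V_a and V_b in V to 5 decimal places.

[1.51600 V, 1.52000 V)

LSB = 4.096/2^10 = 4.000 mV.
Code 0x17B = 379 decimal.
V_a = V_low + 379·LSB = 1.516 V; V_b = V_low + 380·LSB = 1.52 V.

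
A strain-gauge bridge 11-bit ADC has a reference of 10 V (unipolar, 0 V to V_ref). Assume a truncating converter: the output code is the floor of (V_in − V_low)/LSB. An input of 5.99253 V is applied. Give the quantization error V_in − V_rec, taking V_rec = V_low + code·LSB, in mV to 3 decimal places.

1.319 mV

Step size: 10 V ÷ 2^11 = 4.883 mV.
(V_in − V_low)/LSB = (5.99253 − 0)/0.00488281 = 1227.2701 → code 1227 (floor).
Code 1227 maps back to 0 + 1227×0.00488281 V = 5.9912109 V.
V_in − V_rec = 0.00131906 V = 1.319 mV.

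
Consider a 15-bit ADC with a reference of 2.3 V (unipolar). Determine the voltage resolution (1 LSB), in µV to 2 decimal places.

70.19 µV

Full-scale span = 2.3 V.
LSB = 2.3 / 2^15 = 2.3 / 32768 = 7.01904e-05 V = 70.19 µV.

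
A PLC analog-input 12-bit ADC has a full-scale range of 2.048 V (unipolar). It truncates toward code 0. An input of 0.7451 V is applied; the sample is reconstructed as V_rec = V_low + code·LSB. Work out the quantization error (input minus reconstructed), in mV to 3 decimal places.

Step size: 2.048 V ÷ 2^12 = 0.500 mV.
(0.7451 − 0)/0.0005 = 1490.2000; ⌊·⌋ gives code 1490.
Code 1490 maps back to 0 + 1490×0.0005 V = 0.745 V.
V_in − V_rec = 0.0001 V = 0.100 mV.

0.100 mV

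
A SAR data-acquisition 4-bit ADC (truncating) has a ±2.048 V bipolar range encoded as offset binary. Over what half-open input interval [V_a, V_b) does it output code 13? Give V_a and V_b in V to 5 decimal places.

LSB = 4.096/2^4 = 256.000 mV.
V_a = V_low + 13·LSB = 1.28 V; V_b = V_low + 14·LSB = 1.536 V.

[1.28000 V, 1.53600 V)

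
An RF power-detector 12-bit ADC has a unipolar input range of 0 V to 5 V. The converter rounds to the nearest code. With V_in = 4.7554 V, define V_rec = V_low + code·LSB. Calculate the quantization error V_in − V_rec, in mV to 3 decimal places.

LSB = 5/2^12 = 1.221 mV.
(4.7554 − 0)/0.0012207 = 3895.6237; round gives code 3896.
V_rec = 0 + 3896·0.0012207 = 4.7558594 V.
V_in − V_rec = -0.000459375 V = -0.459 mV.

-0.459 mV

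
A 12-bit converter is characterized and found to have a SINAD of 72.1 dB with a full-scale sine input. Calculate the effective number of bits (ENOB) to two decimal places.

11.68 bits

ENOB = (SINAD − 1.76) / 6.02 = (72.1 − 1.76)/6.02 = 11.684.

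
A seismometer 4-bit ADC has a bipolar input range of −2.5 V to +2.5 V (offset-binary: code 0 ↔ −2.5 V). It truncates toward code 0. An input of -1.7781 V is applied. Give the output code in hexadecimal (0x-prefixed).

code 0x2 (decimal 2)

LSB = 5 V / 16 = 312.500 mV.
Input sits at 2.310 steps above V_low.
⌊·⌋(2.310) = 2.
In hexadecimal (0x-prefixed): 0x2.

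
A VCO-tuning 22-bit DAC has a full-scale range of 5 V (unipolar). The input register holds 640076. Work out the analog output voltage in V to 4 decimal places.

LSB = 5 V / 2^22 = 1.19 µV.
V_out = 0 + 640076 × 1.19209e-06 V = 0.76303 V.

0.7630 V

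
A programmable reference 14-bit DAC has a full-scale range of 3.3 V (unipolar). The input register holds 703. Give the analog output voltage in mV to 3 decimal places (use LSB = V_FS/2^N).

LSB = 3.3 V / 2^14 = 201.42 µV.
V_out = 0 + 703 × 0.000201416 V = 0.141595 V.
= 141.595 mV.

141.595 mV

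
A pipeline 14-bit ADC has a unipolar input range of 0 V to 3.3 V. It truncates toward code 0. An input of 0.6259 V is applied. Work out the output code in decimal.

Full-scale span = 3.3 V; LSB = 3.3/2^14 = 201.42 µV.
Input sits at 3107.499 steps above V_low.
Floor → code 3107.

code 3107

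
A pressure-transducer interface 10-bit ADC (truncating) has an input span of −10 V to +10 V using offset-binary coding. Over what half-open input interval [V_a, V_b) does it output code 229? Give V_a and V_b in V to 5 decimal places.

[-5.52734 V, -5.50781 V)

LSB = 20/2^10 = 19.531 mV.
V_a = V_low + 229·LSB = -5.52734 V; V_b = V_low + 230·LSB = -5.50781 V.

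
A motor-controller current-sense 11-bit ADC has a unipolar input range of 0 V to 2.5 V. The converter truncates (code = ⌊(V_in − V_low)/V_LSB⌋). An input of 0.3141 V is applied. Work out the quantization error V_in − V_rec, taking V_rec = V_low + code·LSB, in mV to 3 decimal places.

0.379 mV

LSB = 2.5/2^11 = 1.221 mV.
(0.3141 − 0)/0.0012207 = 257.3107; ⌊·⌋ gives code 257.
Code 257 maps back to 0 + 257×0.0012207 V = 0.3137207 V.
Difference: 0.000379297 V → 0.379 mV.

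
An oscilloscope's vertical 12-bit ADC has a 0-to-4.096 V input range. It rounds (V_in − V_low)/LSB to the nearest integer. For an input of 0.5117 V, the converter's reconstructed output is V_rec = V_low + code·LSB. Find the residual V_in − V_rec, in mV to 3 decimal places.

One LSB is 4.096 V / 4096 = 1.000 mV.
(0.5117 − 0)/0.001 = 511.7000; round gives code 512.
Code 512 maps back to 0 + 512×0.001 V = 0.512 V.
Difference: -0.0003 V → -0.300 mV.

-0.300 mV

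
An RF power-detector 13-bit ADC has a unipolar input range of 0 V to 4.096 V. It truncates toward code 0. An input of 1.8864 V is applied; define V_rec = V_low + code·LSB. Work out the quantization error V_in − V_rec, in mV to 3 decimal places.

One LSB is 4.096 V / 8192 = 0.500 mV.
Scaled input = 3772.8000 LSBs, so code = 3772.
Code 3772 maps back to 0 + 3772×0.0005 V = 1.886 V.
V_in − V_rec = 0.0004 V = 0.400 mV.

0.400 mV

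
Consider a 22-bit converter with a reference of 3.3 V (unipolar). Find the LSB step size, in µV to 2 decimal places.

0.79 µV

Full-scale span = 3.3 V.
LSB = 3.3 / 2^22 = 3.3 / 4194304 = 7.86781e-07 V = 0.79 µV.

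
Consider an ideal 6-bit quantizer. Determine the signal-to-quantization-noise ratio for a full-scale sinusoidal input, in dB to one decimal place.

SNR ≈ 6.02·N + 1.76 dB = 6.02·6 + 1.76 = 37.88 dB.

37.9 dB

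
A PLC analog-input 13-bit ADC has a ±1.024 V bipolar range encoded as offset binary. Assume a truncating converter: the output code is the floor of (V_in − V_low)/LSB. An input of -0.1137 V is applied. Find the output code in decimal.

code 3641

LSB = 2.048 V / 8192 = 250.00 µV.
(V_in − V_low)/LSB = (-0.1137 − (−1.024)) / 0.00025 = 3641.200.
So the output code is 3641.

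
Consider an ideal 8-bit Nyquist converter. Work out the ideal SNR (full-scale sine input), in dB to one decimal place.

49.9 dB

SNR ≈ 6.02·N + 1.76 dB = 6.02·8 + 1.76 = 49.92 dB.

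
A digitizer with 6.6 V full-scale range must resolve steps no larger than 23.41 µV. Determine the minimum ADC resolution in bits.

Number of steps required ≥ 6.6 V / 23.41 µV = 281930.80.
Need 2^N ≥ 281930.80; 2^18 = 262144, 2^19 = 524288.
Minimum N = 19.

19 bits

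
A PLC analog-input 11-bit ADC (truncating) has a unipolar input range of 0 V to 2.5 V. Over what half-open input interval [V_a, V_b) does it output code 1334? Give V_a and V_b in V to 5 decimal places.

LSB = 2.5/2^11 = 1.221 mV.
V_a = V_low + 1334·LSB = 1.62842 V; V_b = V_low + 1335·LSB = 1.62964 V.

[1.62842 V, 1.62964 V)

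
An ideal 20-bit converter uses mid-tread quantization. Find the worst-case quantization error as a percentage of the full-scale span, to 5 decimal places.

0.00005 %

Rounding → worst-case error = ½ LSB = V_FS/2^21, so 100/2097152 = 4.76837e-05 % of full scale.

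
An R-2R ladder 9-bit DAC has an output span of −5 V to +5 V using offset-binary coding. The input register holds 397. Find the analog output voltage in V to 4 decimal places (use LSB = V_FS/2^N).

LSB = 10 V / 2^9 = 19.531 mV.
V_out = (−5) + 397 × 0.0195312 V = 2.75391 V.

2.7539 V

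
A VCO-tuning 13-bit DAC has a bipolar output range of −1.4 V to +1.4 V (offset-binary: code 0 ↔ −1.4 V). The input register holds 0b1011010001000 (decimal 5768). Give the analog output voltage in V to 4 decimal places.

LSB = 2.8 V / 2^13 = 341.80 µV.
Code 0b1011010001000 = 5768 decimal.
V_out = (−1.4) + 5768 × 0.000341797 V = 0.571484 V.

0.5715 V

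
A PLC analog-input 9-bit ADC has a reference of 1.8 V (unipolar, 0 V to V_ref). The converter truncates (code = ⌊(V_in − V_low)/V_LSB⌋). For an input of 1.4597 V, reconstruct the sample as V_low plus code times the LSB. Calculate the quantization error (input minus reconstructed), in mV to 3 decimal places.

LSB = 1.8/2^9 = 3.516 mV.
Scaled input = 415.2036 LSBs, so code = 415.
Code 415 maps back to 0 + 415×0.00351563 V = 1.4589844 V.
Difference: 0.000715625 V → 0.716 mV.

0.716 mV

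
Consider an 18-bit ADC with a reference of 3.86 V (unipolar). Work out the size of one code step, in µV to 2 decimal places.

Full-scale span = 3.86 V.
LSB = 3.86 / 2^18 = 3.86 / 262144 = 1.47247e-05 V = 14.72 µV.

14.72 µV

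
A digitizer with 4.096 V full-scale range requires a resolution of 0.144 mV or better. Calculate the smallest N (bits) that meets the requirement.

15 bits

Number of steps required ≥ 4.096 V / 0.144 mV = 28444.44.
Need 2^N ≥ 28444.44; 2^14 = 16384, 2^15 = 32768.
Minimum N = 15.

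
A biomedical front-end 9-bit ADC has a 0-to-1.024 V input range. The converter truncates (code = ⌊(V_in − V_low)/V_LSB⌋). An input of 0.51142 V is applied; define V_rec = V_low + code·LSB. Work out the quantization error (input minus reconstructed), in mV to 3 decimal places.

1.420 mV

LSB = 1.024/2^9 = 2.000 mV.
(0.51142 − 0)/0.002 = 255.7100; ⌊·⌋ gives code 255.
Code 255 maps back to 0 + 255×0.002 V = 0.51 V.
Difference: 0.00142 V → 1.420 mV.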